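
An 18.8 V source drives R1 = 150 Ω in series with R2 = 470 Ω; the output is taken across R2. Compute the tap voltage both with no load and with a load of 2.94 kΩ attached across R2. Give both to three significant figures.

Unloaded: 14.3 V; loaded: 13.7 V

Open-circuit: V = 18.8 × 470/(150 + 470) = 14.3 V.
With the load, R2 becomes R2‖R_L = 405.2 Ω, so V = 18.8 × 405.2/555.2 = 13.7 V.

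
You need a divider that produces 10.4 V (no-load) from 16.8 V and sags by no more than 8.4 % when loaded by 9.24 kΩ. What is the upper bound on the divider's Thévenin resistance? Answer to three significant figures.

Loading drop = R_th/(R_th + R_L) ≤ 0.0840, so R_th ≤ R_L · ε/(1−ε) = 9.24 kΩ × 0.0840/0.9160 = 847 Ω.

R_th ≤ 847 Ω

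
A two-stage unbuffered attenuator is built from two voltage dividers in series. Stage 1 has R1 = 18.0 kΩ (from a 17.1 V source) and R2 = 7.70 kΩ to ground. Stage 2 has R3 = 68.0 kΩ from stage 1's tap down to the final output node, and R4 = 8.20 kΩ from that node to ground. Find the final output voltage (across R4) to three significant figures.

Stage 2 presents R3+R4 = 76.20 kΩ as a load on stage 1's tap.
Stage 1's lower leg becomes R2‖(R3+R4) = 6.993 kΩ, so V_mid = 17.1 × 6.993/24.99 = 4.785 V.
Stage 2 is itself unloaded: V_out = V_mid × R4/(R3+R4) = 4.785 × 8.20/76.20 = 0.515 V.

V_out ≈ 0.515 V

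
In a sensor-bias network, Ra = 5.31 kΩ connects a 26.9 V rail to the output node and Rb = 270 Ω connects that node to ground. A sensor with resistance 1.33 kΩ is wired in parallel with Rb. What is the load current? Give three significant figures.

I_L ≈ 0.820 mA

Rb‖R_L = 224.4 Ω; V_out = 26.9 × 224.4/5534 = 1.091 V.
I_L = V_out / R_L = 1.091 / 1.33 kΩ = 0.820 mA.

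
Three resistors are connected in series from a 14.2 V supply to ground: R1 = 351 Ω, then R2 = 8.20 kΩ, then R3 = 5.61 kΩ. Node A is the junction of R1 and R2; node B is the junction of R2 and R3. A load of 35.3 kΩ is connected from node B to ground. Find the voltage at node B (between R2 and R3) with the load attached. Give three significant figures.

V ≈ 5.13 V

At node B, R3 is in parallel with the load: R3‖R_L = 4841 Ω.
Below node A the resistance is R2 + (R3‖R_L) = 13040 Ω, so V_A = 14.2 × 13040/13390 = 13.83 V.
Then V_B = V_A × (R3‖R_L)/(R2 + R3‖R_L) = 13.83 × 4841/13040 = 5.13 V.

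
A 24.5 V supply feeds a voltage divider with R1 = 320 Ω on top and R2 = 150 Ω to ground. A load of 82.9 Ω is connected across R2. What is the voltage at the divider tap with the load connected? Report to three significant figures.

The load sits in parallel with R2: R2‖R_L = (150 × 82.9) / (150 + 82.9) = 53.39 Ω.
V_out = 24.5 × 53.39 / (320 + 53.39) = 24.5 × 53.39/373.4 = 3.50 V.
(Unloaded it would have been 7.82 V.)

V_out ≈ 3.50 V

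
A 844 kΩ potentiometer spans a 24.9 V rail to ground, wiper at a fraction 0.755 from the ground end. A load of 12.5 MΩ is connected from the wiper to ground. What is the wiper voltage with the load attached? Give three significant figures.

V ≈ 18.6 V

The wiper splits the pot into (1−α)R = 206.8 kΩ above and αR = 637.2 kΩ below.
Lower section ‖ load = 606.3 kΩ.
V_wiper = 24.9 × 606.3/(206.8 + 606.3) = 18.6 V.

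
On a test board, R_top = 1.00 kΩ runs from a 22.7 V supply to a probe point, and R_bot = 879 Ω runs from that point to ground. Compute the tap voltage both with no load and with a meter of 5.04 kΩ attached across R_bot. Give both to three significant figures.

Unloaded: 10.6 V; loaded: 9.72 V

Open-circuit: V = 22.7 × 879/(1000 + 879) = 10.6 V.
With the load, R_bot becomes R_bot‖R_L = 748.5 Ω, so V = 22.7 × 748.5/1748 = 9.72 V.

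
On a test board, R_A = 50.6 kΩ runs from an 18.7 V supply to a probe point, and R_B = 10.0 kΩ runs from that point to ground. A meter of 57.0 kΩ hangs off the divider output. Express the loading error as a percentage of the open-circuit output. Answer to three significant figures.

The divider's output (Thévenin) resistance is R_A‖R_B = 8.350 kΩ.
Fractional drop under load = R_th/(R_th + R_L) = 8.350 / (8.350 + 57.0) = 0.1278.
So the output falls by 12.8 %.

12.8 %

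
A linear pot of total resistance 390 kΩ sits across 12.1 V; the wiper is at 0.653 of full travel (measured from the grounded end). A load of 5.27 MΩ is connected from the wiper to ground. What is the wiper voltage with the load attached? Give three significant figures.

The wiper splits the pot into (1−α)R = 135.3 kΩ above and αR = 254.7 kΩ below.
Lower section ‖ load = 242.9 kΩ.
V_wiper = 12.1 × 242.9/(135.3 + 242.9) = 7.77 V.

V ≈ 7.77 V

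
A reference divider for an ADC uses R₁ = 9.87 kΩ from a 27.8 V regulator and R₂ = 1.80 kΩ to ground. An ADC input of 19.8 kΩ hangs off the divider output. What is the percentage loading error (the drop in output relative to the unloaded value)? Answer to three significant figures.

The divider's output (Thévenin) resistance is R₁‖R₂ = 1.522 kΩ.
Fractional drop under load = R_th/(R_th + R_L) = 1.522 / (1.522 + 19.8) = 0.07140.
So the output falls by 7.14 %.

7.14 %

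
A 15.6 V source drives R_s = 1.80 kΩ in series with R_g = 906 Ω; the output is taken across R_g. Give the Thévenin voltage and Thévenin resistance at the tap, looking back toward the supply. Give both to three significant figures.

V_th = 5.22 V, R_th = 603 Ω

V_th is the open-circuit tap voltage: 15.6 × 906/(1800 + 906) = 5.22 V.
With the supply zeroed, R_s and R_g appear in parallel from the tap: R_th = R_s‖R_g = (1800 × 906)/2706 = 603 Ω.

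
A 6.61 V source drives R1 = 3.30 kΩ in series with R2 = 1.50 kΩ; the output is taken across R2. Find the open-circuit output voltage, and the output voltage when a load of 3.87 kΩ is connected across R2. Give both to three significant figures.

Unloaded: 2.07 V; loaded: 1.63 V

Open-circuit: V = 6.61 × 1.50/(3.30 + 1.50) = 2.07 V.
With the load, R2 becomes R2‖R_L = 1.081 kΩ, so V = 6.61 × 1.081/4.381 = 1.63 V.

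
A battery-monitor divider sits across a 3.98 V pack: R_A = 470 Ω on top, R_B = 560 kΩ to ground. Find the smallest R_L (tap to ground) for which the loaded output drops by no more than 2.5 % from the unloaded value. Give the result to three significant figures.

Output resistance R_th = R_A‖R_B = (470 × 560000)/560500 = 469.6 Ω.
The fractional drop is R_th/(R_th + R_L); requiring this ≤ 0.0250 gives R_L ≥ R_th(1/0.0250 − 1) = 469.6 × 39.00 = 18.3 kΩ.

R_L(min) ≈ 18.3 kΩ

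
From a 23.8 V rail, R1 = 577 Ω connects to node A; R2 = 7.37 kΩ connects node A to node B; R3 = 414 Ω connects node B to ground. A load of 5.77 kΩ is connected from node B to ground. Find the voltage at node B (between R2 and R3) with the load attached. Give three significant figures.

V ≈ 1.10 V

At node B, R3 is in parallel with the load: R3‖R_L = 386.3 Ω.
Below node A the resistance is R2 + (R3‖R_L) = 7756 Ω, so V_A = 23.8 × 7756/8333 = 22.15 V.
Then V_B = V_A × (R3‖R_L)/(R2 + R3‖R_L) = 22.15 × 386.3/7756 = 1.10 V.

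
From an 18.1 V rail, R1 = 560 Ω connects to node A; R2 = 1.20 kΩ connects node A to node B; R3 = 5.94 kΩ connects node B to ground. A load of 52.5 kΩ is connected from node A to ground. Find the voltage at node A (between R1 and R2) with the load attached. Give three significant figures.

V ≈ 16.6 V

Below node A the series string R2+R3 = 7140 Ω sits in parallel with the 52500 Ω load: 6285 Ω.
V_A = 18.1 × 6285/(560 + 6285) = 16.6 V.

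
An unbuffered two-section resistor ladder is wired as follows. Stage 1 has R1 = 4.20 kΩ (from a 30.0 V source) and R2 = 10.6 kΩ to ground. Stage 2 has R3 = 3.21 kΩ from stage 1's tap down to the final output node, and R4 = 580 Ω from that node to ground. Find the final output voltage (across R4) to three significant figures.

Stage 2 presents R3+R4 = 3790 Ω as a load on stage 1's tap.
Stage 1's lower leg becomes R2‖(R3+R4) = 2792 Ω, so V_mid = 30.0 × 2792/6992 = 11.98 V.
Stage 2 is itself unloaded: V_out = V_mid × R4/(R3+R4) = 11.98 × 580/3790 = 1.83 V.

V_out ≈ 1.83 V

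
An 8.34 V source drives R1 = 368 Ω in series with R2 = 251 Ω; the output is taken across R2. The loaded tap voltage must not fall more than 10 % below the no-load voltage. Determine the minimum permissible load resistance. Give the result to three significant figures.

Output resistance R_th = R1‖R2 = (368 × 251)/619.0 = 149.2 Ω.
The fractional drop is R_th/(R_th + R_L); requiring this ≤ 0.100 gives R_L ≥ R_th(1/0.100 − 1) = 149.2 × 9.000 = 1.34 kΩ.

R_L(min) ≈ 1.34 kΩ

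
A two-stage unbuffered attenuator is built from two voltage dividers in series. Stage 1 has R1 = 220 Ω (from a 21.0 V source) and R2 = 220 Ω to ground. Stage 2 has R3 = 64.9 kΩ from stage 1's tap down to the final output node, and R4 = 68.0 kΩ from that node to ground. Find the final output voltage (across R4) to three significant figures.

Stage 2 presents R3+R4 = 132900 Ω as a load on stage 1's tap.
Stage 1's lower leg becomes R2‖(R3+R4) = 219.6 Ω, so V_mid = 21.0 × 219.6/439.6 = 10.49 V.
Stage 2 is itself unloaded: V_out = V_mid × R4/(R3+R4) = 10.49 × 68000/132900 = 5.37 V.

V_out ≈ 5.37 V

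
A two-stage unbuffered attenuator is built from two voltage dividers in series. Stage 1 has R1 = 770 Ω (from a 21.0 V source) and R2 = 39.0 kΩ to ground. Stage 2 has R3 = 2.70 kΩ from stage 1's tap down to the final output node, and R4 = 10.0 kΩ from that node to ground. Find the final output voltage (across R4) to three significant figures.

Stage 2 presents R3+R4 = 12700 Ω as a load on stage 1's tap.
Stage 1's lower leg becomes R2‖(R3+R4) = 9580 Ω, so V_mid = 21.0 × 9580/10350 = 19.44 V.
Stage 2 is itself unloaded: V_out = V_mid × R4/(R3+R4) = 19.44 × 10000/12700 = 15.3 V.

V_out ≈ 15.3 V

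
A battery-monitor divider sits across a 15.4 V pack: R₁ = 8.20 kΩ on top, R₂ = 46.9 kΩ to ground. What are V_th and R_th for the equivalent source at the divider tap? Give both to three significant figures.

V_th = 13.1 V, R_th = 6.98 kΩ

V_th is the open-circuit tap voltage: 15.4 × 46.9/(8.20 + 46.9) = 13.1 V.
With the supply zeroed, R₁ and R₂ appear in parallel from the tap: R_th = R₁‖R₂ = (8.20 × 46.9)/55.10 = 6.98 kΩ.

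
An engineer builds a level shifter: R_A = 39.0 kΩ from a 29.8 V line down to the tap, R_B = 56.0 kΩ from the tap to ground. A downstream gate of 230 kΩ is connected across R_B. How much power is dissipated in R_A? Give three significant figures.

Total resistance from the source is R_A + (R_B‖R_L) = 84.03 kΩ, so I = 29.8/84.03 kΩ = 0.3546 mA.
P = I²·R_A = (0.3546 mA)² × 39.0 kΩ = 4.90 mW.

P ≈ 4.90 mW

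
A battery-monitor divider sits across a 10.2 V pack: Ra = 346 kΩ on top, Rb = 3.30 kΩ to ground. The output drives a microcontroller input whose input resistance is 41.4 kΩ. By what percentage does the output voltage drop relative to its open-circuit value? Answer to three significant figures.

The divider's output (Thévenin) resistance is Ra‖Rb = 3.269 kΩ.
Fractional drop under load = R_th/(R_th + R_L) = 3.269 / (3.269 + 41.4) = 0.07318.
So the output falls by 7.32 %.

7.32 %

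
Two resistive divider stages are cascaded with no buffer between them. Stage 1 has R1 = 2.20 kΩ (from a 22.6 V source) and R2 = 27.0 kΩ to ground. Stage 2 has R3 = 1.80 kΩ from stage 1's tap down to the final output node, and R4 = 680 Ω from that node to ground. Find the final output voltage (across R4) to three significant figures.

Stage 2 presents R3+R4 = 2480 Ω as a load on stage 1's tap.
Stage 1's lower leg becomes R2‖(R3+R4) = 2271 Ω, so V_mid = 22.6 × 2271/4471 = 11.48 V.
Stage 2 is itself unloaded: V_out = V_mid × R4/(R3+R4) = 11.48 × 680/2480 = 3.15 V.

V_out ≈ 3.15 V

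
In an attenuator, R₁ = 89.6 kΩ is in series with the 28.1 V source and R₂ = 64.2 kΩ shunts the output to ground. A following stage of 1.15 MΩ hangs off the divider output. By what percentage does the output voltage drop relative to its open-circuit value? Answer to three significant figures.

The divider's output (Thévenin) resistance is R₁‖R₂ = 37.40 kΩ.
Fractional drop under load = R_th/(R_th + R_L) = 37.40 / (37.40 + 1150) = 0.03150.
So the output falls by 3.15 %.

3.15 %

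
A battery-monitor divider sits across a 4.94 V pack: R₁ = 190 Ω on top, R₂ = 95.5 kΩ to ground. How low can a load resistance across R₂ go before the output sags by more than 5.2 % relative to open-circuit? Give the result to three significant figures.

R_L(min) ≈ 3.46 kΩ

Output resistance R_th = R₁‖R₂ = (190 × 95500)/95690 = 189.6 Ω.
The fractional drop is R_th/(R_th + R_L); requiring this ≤ 0.0520 gives R_L ≥ R_th(1/0.0520 − 1) = 189.6 × 18.23 = 3.46 kΩ.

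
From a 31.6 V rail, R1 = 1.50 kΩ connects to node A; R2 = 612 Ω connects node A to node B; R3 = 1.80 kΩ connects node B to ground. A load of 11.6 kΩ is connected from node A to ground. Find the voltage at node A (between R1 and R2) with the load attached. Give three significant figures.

Below node A the series string R2+R3 = 2412 Ω sits in parallel with the 11600 Ω load: 1997 Ω.
V_A = 31.6 × 1997/(1500 + 1997) = 18.0 V.

V ≈ 18.0 V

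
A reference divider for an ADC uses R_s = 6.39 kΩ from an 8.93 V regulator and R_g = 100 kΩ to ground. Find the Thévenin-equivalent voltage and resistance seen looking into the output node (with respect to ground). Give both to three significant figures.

V_th = 8.39 V, R_th = 6.01 kΩ

V_th is the open-circuit tap voltage: 8.93 × 100/(6.39 + 100) = 8.39 V.
With the supply zeroed, R_s and R_g appear in parallel from the tap: R_th = R_s‖R_g = (6.39 × 100)/106.4 = 6.01 kΩ.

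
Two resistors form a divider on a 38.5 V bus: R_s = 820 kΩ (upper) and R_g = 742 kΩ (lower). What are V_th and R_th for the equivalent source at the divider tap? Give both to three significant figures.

V_th = 18.3 V, R_th = 390 kΩ

V_th is the open-circuit tap voltage: 38.5 × 742/(820 + 742) = 18.3 V.
With the supply zeroed, R_s and R_g appear in parallel from the tap: R_th = R_s‖R_g = (820 × 742)/1562 = 390 kΩ.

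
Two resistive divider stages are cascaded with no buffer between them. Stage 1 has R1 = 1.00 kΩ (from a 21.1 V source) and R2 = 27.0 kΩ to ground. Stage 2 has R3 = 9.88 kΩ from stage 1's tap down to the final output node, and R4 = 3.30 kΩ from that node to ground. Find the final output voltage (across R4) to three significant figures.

V_out ≈ 4.75 V

Stage 2 presents R3+R4 = 13.18 kΩ as a load on stage 1's tap.
Stage 1's lower leg becomes R2‖(R3+R4) = 8.857 kΩ, so V_mid = 21.1 × 8.857/9.857 = 18.96 V.
Stage 2 is itself unloaded: V_out = V_mid × R4/(R3+R4) = 18.96 × 3.30/13.18 = 4.75 V.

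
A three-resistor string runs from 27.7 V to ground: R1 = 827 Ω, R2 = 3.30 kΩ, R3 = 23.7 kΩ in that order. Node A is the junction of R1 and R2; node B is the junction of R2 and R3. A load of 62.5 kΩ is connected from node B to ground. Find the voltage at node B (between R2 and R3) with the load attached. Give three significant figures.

V ≈ 22.3 V

At node B, R3 is in parallel with the load: R3‖R_L = 17180 Ω.
Below node A the resistance is R2 + (R3‖R_L) = 20480 Ω, so V_A = 27.7 × 20480/21310 = 26.63 V.
Then V_B = V_A × (R3‖R_L)/(R2 + R3‖R_L) = 26.63 × 17180/20480 = 22.3 V.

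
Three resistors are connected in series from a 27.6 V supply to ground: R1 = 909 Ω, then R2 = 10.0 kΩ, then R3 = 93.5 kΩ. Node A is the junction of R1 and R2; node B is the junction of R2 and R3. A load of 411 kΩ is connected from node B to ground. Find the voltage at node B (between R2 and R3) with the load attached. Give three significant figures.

V ≈ 24.1 V

At node B, R3 is in parallel with the load: R3‖R_L = 76170 Ω.
Below node A the resistance is R2 + (R3‖R_L) = 86170 Ω, so V_A = 27.6 × 86170/87080 = 27.31 V.
Then V_B = V_A × (R3‖R_L)/(R2 + R3‖R_L) = 27.31 × 76170/86170 = 24.1 V.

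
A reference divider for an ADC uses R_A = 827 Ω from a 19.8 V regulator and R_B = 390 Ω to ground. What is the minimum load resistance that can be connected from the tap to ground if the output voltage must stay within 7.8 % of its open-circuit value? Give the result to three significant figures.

R_L(min) ≈ 3.13 kΩ

Output resistance R_th = R_A‖R_B = (827 × 390)/1217 = 265.0 Ω.
The fractional drop is R_th/(R_th + R_L); requiring this ≤ 0.0780 gives R_L ≥ R_th(1/0.0780 − 1) = 265.0 × 11.82 = 3.13 kΩ.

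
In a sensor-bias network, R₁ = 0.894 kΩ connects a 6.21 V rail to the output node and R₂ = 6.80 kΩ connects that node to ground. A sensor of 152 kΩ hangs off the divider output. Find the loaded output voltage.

V_out ≈ 5.46 V

The load sits in parallel with R₂: R₂‖R_L = (6800 × 152000) / (6800 + 152000) = 6509 Ω.
V_out = 6.21 × 6509 / (894 + 6509) = 6.21 × 6509/7403 = 5.46 V.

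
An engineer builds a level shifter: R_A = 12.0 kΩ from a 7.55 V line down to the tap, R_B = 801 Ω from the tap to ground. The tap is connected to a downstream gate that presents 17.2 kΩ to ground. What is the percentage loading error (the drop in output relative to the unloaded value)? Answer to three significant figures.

The divider's output (Thévenin) resistance is R_A‖R_B = 750.9 Ω.
Fractional drop under load = R_th/(R_th + R_L) = 750.9 / (750.9 + 17200) = 0.04183.
So the output falls by 4.18 %.

4.18 %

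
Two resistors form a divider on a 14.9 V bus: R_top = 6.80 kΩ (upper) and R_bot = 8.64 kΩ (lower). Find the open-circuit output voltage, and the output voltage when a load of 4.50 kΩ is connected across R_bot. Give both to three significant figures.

Open-circuit: V = 14.9 × 8.64/(6.80 + 8.64) = 8.34 V.
With the load, R_bot becomes R_bot‖R_L = 2.959 kΩ, so V = 14.9 × 2.959/9.759 = 4.52 V.

Unloaded: 8.34 V; loaded: 4.52 V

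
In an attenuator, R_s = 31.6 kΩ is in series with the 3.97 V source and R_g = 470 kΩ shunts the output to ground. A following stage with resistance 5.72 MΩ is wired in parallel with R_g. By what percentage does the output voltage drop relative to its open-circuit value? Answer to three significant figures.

0.515 %

The divider's output (Thévenin) resistance is R_s‖R_g = 29.61 kΩ.
Fractional drop under load = R_th/(R_th + R_L) = 29.61 / (29.61 + 5720) = 0.005150.
So the output falls by 0.515 %.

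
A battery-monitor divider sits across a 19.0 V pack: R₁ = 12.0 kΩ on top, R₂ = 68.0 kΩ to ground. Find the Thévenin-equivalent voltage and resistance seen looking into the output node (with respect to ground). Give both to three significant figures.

V_th is the open-circuit tap voltage: 19.0 × 68.0/(12.0 + 68.0) = 16.1 V.
With the supply zeroed, R₁ and R₂ appear in parallel from the tap: R_th = R₁‖R₂ = (12.0 × 68.0)/80.00 = 10.2 kΩ.

V_th = 16.1 V, R_th = 10.2 kΩ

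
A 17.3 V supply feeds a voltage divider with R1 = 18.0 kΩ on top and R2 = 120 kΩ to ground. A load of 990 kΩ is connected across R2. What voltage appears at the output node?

The load sits in parallel with R2: R2‖R_L = (120 × 990) / (120 + 990) = 107.0 kΩ.
V_out = 17.3 × 107.0 / (18.0 + 107.0) = 17.3 × 107.0/125.0 = 14.8 V.
(Unloaded it would have been 15.0 V.)

V_out ≈ 14.8 V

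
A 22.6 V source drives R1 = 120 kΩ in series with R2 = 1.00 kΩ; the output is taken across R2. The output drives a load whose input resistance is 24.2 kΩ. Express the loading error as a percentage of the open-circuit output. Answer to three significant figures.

3.94 %

The divider's output (Thévenin) resistance is R1‖R2 = 0.9917 kΩ.
Fractional drop under load = R_th/(R_th + R_L) = 0.9917 / (0.9917 + 24.2) = 0.03937.
So the output falls by 3.94 %.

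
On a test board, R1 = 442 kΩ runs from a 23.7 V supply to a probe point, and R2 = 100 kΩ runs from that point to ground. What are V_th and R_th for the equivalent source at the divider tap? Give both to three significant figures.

V_th is the open-circuit tap voltage: 23.7 × 100/(442 + 100) = 4.37 V.
With the supply zeroed, R1 and R2 appear in parallel from the tap: R_th = R1‖R2 = (442 × 100)/542.0 = 81.5 kΩ.

V_th = 4.37 V, R_th = 81.5 kΩ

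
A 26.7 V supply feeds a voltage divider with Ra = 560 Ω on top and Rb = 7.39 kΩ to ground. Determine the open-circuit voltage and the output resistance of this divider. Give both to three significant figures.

V_th is the open-circuit tap voltage: 26.7 × 7390/(560 + 7390) = 24.8 V.
With the supply zeroed, Ra and Rb appear in parallel from the tap: R_th = Ra‖Rb = (560 × 7390)/7950 = 521 Ω.

V_th = 24.8 V, R_th = 521 Ω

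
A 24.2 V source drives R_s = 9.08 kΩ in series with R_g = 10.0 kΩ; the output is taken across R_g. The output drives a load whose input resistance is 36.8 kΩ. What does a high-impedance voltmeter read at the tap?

The load sits in parallel with R_g: R_g‖R_L = (10.0 × 36.8) / (10.0 + 36.8) = 7.863 kΩ.
V_out = 24.2 × 7.863 / (9.08 + 7.863) = 24.2 × 7.863/16.94 = 11.2 V.

V_out ≈ 11.2 V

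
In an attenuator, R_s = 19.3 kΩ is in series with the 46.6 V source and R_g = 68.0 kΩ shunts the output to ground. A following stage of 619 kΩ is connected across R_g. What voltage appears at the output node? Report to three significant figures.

The load sits in parallel with R_g: R_g‖R_L = (68.0 × 619) / (68.0 + 619) = 61.27 kΩ.
V_out = 46.6 × 61.27 / (19.3 + 61.27) = 46.6 × 61.27/80.57 = 35.4 V.
(Unloaded it would have been 36.3 V.)

V_out ≈ 35.4 V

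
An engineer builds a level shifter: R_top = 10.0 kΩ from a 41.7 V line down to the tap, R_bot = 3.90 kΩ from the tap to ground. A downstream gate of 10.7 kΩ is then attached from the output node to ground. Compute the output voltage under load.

The load sits in parallel with R_bot: R_bot‖R_L = (3.90 × 10.7) / (3.90 + 10.7) = 2.858 kΩ.
V_out = 41.7 × 2.858 / (10.0 + 2.858) = 41.7 × 2.858/12.86 = 9.27 V.
(Unloaded it would have been 11.7 V.)

V_out ≈ 9.27 V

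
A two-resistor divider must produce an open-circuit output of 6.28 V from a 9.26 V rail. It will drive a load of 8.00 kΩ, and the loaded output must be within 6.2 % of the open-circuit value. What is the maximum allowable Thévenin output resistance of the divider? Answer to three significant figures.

R_th ≤ 529 Ω

Loading drop = R_th/(R_th + R_L) ≤ 0.0620, so R_th ≤ R_L · ε/(1−ε) = 8.00 kΩ × 0.0620/0.9380 = 529 Ω.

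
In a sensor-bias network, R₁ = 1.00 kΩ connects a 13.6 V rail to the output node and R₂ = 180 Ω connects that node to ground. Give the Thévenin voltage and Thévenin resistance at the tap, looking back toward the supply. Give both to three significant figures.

V_th = 2.07 V, R_th = 153 Ω

V_th is the open-circuit tap voltage: 13.6 × 180/(1000 + 180) = 2.07 V.
With the supply zeroed, R₁ and R₂ appear in parallel from the tap: R_th = R₁‖R₂ = (1000 × 180)/1180 = 153 Ω.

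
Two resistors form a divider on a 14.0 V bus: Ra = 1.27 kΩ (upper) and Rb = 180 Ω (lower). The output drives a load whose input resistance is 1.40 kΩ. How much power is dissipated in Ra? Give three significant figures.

Total resistance from the source is Ra + (Rb‖R_L) = 1429 Ω, so I = 14.0/1429 Ω = 9.794 mA.
P = I²·Ra = (9.794 mA)² × 1.27 kΩ = 122 mW.

P ≈ 122 mW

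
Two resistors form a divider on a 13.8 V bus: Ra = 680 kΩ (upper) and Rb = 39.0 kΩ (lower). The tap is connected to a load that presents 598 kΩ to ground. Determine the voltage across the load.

V_out ≈ 0.705 V

The load sits in parallel with Rb: Rb‖R_L = (39.0 × 598) / (39.0 + 598) = 36.61 kΩ.
V_out = 13.8 × 36.61 / (680 + 36.61) = 13.8 × 36.61/716.6 = 0.705 V.
(Unloaded it would have been 0.749 V.)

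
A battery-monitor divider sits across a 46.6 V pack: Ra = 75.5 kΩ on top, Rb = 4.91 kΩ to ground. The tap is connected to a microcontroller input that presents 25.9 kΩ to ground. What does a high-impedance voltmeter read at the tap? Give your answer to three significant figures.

V_out ≈ 2.42 V

The load sits in parallel with Rb: Rb‖R_L = (4.91 × 25.9) / (4.91 + 25.9) = 4.128 kΩ.
V_out = 46.6 × 4.128 / (75.5 + 4.128) = 46.6 × 4.128/79.63 = 2.42 V.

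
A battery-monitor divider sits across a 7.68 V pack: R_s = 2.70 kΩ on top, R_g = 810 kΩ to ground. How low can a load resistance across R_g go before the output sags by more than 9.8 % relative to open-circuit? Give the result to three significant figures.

Output resistance R_th = R_s‖R_g = (2.70 × 810)/812.7 = 2.691 kΩ.
The fractional drop is R_th/(R_th + R_L); requiring this ≤ 0.0980 gives R_L ≥ R_th(1/0.0980 − 1) = 2.691 × 9.204 = 24.8 kΩ.

R_L(min) ≈ 24.8 kΩ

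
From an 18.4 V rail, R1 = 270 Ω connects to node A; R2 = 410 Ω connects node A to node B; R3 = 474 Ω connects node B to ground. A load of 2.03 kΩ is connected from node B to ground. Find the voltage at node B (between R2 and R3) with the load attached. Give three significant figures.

V ≈ 6.64 V

At node B, R3 is in parallel with the load: R3‖R_L = 384.3 Ω.
Below node A the resistance is R2 + (R3‖R_L) = 794.3 Ω, so V_A = 18.4 × 794.3/1064 = 13.73 V.
Then V_B = V_A × (R3‖R_L)/(R2 + R3‖R_L) = 13.73 × 384.3/794.3 = 6.64 V.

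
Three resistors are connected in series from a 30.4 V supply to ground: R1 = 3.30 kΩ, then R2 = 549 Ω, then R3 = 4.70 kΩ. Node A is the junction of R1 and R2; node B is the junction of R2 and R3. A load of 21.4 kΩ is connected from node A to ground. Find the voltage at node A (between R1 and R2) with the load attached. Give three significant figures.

Below node A the series string R2+R3 = 5249 Ω sits in parallel with the 21400 Ω load: 4215 Ω.
V_A = 30.4 × 4215/(3300 + 4215) = 17.1 V.

V ≈ 17.1 V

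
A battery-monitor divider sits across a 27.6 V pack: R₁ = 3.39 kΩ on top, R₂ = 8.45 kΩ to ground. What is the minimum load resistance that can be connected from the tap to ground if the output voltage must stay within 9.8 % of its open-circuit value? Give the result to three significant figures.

R_L(min) ≈ 22.3 kΩ

Output resistance R_th = R₁‖R₂ = (3.39 × 8.45)/11.84 = 2.419 kΩ.
The fractional drop is R_th/(R_th + R_L); requiring this ≤ 0.0980 gives R_L ≥ R_th(1/0.0980 − 1) = 2.419 × 9.204 = 22.3 kΩ.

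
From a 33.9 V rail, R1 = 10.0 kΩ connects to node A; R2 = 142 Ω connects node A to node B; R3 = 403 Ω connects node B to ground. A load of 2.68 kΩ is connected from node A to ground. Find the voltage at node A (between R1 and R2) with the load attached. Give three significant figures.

Below node A the series string R2+R3 = 545.0 Ω sits in parallel with the 2680 Ω load: 452.9 Ω.
V_A = 33.9 × 452.9/(10000 + 452.9) = 1.47 V.

V ≈ 1.47 V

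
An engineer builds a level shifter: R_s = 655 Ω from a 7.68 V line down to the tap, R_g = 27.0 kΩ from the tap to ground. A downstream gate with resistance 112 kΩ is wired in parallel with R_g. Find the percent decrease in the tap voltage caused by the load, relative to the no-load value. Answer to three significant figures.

The divider's output (Thévenin) resistance is R_s‖R_g = 639.5 Ω.
Fractional drop under load = R_th/(R_th + R_L) = 639.5 / (639.5 + 112000) = 0.005677.
So the output falls by 0.568 %.

0.568 %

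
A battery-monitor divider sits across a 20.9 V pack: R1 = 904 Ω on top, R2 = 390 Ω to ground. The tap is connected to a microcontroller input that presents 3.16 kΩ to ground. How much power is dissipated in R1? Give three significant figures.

Total resistance from the source is R1 + (R2‖R_L) = 1251 Ω, so I = 20.9/1251 Ω = 16.70 mA.
P = I²·R1 = (16.70 mA)² × 904 Ω = 252 mW.

P ≈ 252 mW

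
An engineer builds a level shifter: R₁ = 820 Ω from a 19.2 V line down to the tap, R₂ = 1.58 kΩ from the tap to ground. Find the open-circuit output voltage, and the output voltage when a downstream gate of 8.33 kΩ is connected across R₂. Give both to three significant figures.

Open-circuit: V = 19.2 × 1580/(820 + 1580) = 12.6 V.
With the load, R₂ becomes R₂‖R_L = 1328 Ω, so V = 19.2 × 1328/2148 = 11.9 V.

Unloaded: 12.6 V; loaded: 11.9 V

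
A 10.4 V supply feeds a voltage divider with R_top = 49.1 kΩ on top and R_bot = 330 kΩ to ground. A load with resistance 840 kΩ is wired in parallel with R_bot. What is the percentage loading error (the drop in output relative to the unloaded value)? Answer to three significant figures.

4.84 %

The divider's output (Thévenin) resistance is R_top‖R_bot = 42.74 kΩ.
Fractional drop under load = R_th/(R_th + R_L) = 42.74 / (42.74 + 840) = 0.04842.
So the output falls by 4.84 %.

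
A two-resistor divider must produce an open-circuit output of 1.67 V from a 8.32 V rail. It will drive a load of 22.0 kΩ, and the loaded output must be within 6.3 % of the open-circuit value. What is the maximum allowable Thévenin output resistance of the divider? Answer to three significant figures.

R_th ≤ 1.48 kΩ

Loading drop = R_th/(R_th + R_L) ≤ 0.0630, so R_th ≤ R_L · ε/(1−ε) = 22.0 kΩ × 0.0630/0.9370 = 1.48 kΩ.
(Any R1, R2 with R2/(R1+R2) = 0.201 and R1‖R2 ≤ 1.48 kΩ will meet the spec.)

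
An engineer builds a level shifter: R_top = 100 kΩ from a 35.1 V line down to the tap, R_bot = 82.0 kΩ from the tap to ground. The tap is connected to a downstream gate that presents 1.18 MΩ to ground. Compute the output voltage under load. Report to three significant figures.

V_out ≈ 15.2 V

The load sits in parallel with R_bot: R_bot‖R_L = (82.0 × 1180) / (82.0 + 1180) = 76.67 kΩ.
V_out = 35.1 × 76.67 / (100 + 76.67) = 35.1 × 76.67/176.7 = 15.2 V.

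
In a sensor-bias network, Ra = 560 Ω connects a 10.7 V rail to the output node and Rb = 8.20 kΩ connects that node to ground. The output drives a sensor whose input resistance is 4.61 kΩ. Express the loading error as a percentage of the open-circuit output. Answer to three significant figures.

10.2 %

Unloaded V = 10.7 × 8200/8760 = 10.016 V.
Loaded: Rb‖R_L = 2951 Ω, giving V = 10.7 × 2951/3511 = 8.9934 V.
Drop = (10.016 − 8.9934) / 10.016 = 10.2 %.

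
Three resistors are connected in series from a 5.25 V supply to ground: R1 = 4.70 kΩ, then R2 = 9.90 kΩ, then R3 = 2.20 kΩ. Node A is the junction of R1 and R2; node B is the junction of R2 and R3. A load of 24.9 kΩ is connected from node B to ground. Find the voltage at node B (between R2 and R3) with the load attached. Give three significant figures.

At node B, R3 is in parallel with the load: R3‖R_L = 2.021 kΩ.
Below node A the resistance is R2 + (R3‖R_L) = 11.92 kΩ, so V_A = 5.25 × 11.92/16.62 = 3.765 V.
Then V_B = V_A × (R3‖R_L)/(R2 + R3‖R_L) = 3.765 × 2.021/11.92 = 0.638 V.

V ≈ 0.638 V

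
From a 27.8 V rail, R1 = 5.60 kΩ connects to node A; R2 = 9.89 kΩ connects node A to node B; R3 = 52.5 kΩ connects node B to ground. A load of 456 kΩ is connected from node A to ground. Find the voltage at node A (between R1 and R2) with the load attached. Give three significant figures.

V ≈ 25.2 V

Below node A the series string R2+R3 = 62.39 kΩ sits in parallel with the 456 kΩ load: 54.88 kΩ.
V_A = 27.8 × 54.88/(5.60 + 54.88) = 25.2 V.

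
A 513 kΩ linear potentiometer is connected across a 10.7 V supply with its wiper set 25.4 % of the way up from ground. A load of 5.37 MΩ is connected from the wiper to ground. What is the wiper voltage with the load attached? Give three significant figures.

V ≈ 2.67 V

The wiper splits the pot into (1−α)R = 382.7 kΩ above and αR = 130.3 kΩ below.
Lower section ‖ load = 127.2 kΩ.
V_wiper = 10.7 × 127.2/(382.7 + 127.2) = 2.67 V.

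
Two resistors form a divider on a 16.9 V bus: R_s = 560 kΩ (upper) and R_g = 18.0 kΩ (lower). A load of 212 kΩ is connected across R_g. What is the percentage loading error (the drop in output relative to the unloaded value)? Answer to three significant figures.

7.60 %

The divider's output (Thévenin) resistance is R_s‖R_g = 17.44 kΩ.
Fractional drop under load = R_th/(R_th + R_L) = 17.44 / (17.44 + 212) = 0.07601.
So the output falls by 7.60 %.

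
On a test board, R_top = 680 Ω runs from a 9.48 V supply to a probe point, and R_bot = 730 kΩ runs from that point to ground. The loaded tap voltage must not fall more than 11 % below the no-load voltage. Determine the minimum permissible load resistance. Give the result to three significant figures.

Output resistance R_th = R_top‖R_bot = (680 × 730000)/730700 = 679.4 Ω.
The fractional drop is R_th/(R_th + R_L); requiring this ≤ 0.110 gives R_L ≥ R_th(1/0.110 − 1) = 679.4 × 8.091 = 5.50 kΩ.

R_L(min) ≈ 5.50 kΩ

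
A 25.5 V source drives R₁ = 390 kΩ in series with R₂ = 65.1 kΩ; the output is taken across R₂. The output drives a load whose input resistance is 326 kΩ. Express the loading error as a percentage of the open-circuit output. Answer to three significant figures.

The divider's output (Thévenin) resistance is R₁‖R₂ = 55.79 kΩ.
Fractional drop under load = R_th/(R_th + R_L) = 55.79 / (55.79 + 326) = 0.1461.
So the output falls by 14.6 %.

14.6 %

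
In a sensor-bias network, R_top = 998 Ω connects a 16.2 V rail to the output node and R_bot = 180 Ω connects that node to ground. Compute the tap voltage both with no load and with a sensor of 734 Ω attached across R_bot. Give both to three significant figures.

Open-circuit: V = 16.2 × 180/(998 + 180) = 2.48 V.
With the load, R_bot becomes R_bot‖R_L = 144.6 Ω, so V = 16.2 × 144.6/1143 = 2.05 V.

Unloaded: 2.48 V; loaded: 2.05 V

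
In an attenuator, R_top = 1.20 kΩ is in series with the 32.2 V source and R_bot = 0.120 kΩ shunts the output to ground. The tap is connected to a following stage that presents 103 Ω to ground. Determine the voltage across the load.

The load sits in parallel with R_bot: R_bot‖R_L = (120 × 103) / (120 + 103) = 55.43 Ω.
V_out = 32.2 × 55.43 / (1200 + 55.43) = 32.2 × 55.43/1255 = 1.42 V.

V_out ≈ 1.42 V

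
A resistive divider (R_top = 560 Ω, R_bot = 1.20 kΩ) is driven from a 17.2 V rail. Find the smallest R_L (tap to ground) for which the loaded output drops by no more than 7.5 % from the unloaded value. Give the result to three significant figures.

R_L(min) ≈ 4.71 kΩ

Output resistance R_th = R_top‖R_bot = (560 × 1200)/1760 = 381.8 Ω.
The fractional drop is R_th/(R_th + R_L); requiring this ≤ 0.0750 gives R_L ≥ R_th(1/0.0750 − 1) = 381.8 × 12.33 = 4.71 kΩ.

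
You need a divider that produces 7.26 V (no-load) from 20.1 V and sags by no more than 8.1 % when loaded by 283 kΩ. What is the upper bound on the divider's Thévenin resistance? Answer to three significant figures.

R_th ≤ 24.9 kΩ

Loading drop = R_th/(R_th + R_L) ≤ 0.0810, so R_th ≤ R_L · ε/(1−ε) = 283 kΩ × 0.0810/0.9190 = 24.9 kΩ.
(Any R1, R2 with R2/(R1+R2) = 0.361 and R1‖R2 ≤ 24.9 kΩ will meet the spec.)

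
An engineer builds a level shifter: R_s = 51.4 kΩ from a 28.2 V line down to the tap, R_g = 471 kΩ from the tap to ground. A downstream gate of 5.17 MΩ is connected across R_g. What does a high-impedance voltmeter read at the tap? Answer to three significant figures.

The load sits in parallel with R_g: R_g‖R_L = (471 × 5170) / (471 + 5170) = 431.7 kΩ.
V_out = 28.2 × 431.7 / (51.4 + 431.7) = 28.2 × 431.7/483.1 = 25.2 V.
(Unloaded it would have been 25.4 V.)

V_out ≈ 25.2 V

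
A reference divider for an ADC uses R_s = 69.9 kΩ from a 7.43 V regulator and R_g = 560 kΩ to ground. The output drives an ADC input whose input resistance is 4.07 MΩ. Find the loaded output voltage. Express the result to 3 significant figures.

V_out ≈ 6.51 V

The load sits in parallel with R_g: R_g‖R_L = (560 × 4070) / (560 + 4070) = 492.3 kΩ.
V_out = 7.43 × 492.3 / (69.9 + 492.3) = 7.43 × 492.3/562.2 = 6.51 V.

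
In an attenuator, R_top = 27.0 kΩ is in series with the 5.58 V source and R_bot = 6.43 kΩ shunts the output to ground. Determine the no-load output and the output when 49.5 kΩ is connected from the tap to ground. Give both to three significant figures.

Unloaded: 1.07 V; loaded: 0.971 V

Open-circuit: V = 5.58 × 6.43/(27.0 + 6.43) = 1.07 V.
With the load, R_bot becomes R_bot‖R_L = 5.691 kΩ, so V = 5.58 × 5.691/32.69 = 0.971 V.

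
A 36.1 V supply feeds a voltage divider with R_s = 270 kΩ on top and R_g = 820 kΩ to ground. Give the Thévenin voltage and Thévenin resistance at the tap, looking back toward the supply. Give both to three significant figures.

V_th = 27.2 V, R_th = 203 kΩ

V_th is the open-circuit tap voltage: 36.1 × 820/(270 + 820) = 27.2 V.
With the supply zeroed, R_s and R_g appear in parallel from the tap: R_th = R_s‖R_g = (270 × 820)/1090 = 203 kΩ.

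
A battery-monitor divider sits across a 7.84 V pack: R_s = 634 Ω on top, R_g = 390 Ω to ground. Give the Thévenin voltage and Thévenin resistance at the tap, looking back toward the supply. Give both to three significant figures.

V_th is the open-circuit tap voltage: 7.84 × 390/(634 + 390) = 2.99 V.
With the supply zeroed, R_s and R_g appear in parallel from the tap: R_th = R_s‖R_g = (634 × 390)/1024 = 241 Ω.

V_th = 2.99 V, R_th = 241 Ω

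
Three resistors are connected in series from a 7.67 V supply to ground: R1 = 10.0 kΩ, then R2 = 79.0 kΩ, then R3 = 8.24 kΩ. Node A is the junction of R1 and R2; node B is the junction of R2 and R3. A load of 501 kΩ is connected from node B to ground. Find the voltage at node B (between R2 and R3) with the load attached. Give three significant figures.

At node B, R3 is in parallel with the load: R3‖R_L = 8.107 kΩ.
Below node A the resistance is R2 + (R3‖R_L) = 87.11 kΩ, so V_A = 7.67 × 87.11/97.11 = 6.880 V.
Then V_B = V_A × (R3‖R_L)/(R2 + R3‖R_L) = 6.880 × 8.107/87.11 = 0.640 V.

V ≈ 0.640 V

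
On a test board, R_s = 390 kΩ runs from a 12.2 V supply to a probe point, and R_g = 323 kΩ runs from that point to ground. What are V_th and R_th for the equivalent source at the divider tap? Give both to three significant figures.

V_th = 5.53 V, R_th = 177 kΩ

V_th is the open-circuit tap voltage: 12.2 × 323/(390 + 323) = 5.53 V.
With the supply zeroed, R_s and R_g appear in parallel from the tap: R_th = R_s‖R_g = (390 × 323)/713.0 = 177 kΩ.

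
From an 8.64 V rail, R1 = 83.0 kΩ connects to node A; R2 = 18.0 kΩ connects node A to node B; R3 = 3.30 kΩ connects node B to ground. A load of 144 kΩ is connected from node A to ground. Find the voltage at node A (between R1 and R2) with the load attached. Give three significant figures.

V ≈ 1.58 V

Below node A the series string R2+R3 = 21.30 kΩ sits in parallel with the 144 kΩ load: 18.56 kΩ.
V_A = 8.64 × 18.56/(83.0 + 18.56) = 1.58 V.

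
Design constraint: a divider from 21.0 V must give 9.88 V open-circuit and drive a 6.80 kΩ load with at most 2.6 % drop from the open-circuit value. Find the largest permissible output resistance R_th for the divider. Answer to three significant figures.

Loading drop = R_th/(R_th + R_L) ≤ 0.0260, so R_th ≤ R_L · ε/(1−ε) = 6.80 kΩ × 0.0260/0.9740 = 182 Ω.
(Any R1, R2 with R2/(R1+R2) = 0.470 and R1‖R2 ≤ 182 Ω will meet the spec.)

R_th ≤ 182 Ω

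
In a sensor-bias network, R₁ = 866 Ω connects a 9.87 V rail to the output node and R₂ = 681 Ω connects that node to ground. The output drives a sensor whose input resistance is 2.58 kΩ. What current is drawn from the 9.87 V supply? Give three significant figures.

R₂‖R_L = 538.8 Ω, so the source sees R₁ + R₂‖R_L = 1405 Ω.
I = 9.87 V / 1405 Ω = 7.03 mA.

I ≈ 7.03 mA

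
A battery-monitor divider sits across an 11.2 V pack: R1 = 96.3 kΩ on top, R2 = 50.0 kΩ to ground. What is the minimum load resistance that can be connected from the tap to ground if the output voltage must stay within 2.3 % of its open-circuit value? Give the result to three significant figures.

Output resistance R_th = R1‖R2 = (96.3 × 50.0)/146.3 = 32.91 kΩ.
The fractional drop is R_th/(R_th + R_L); requiring this ≤ 0.0230 gives R_L ≥ R_th(1/0.0230 − 1) = 32.91 × 42.48 = 1.40 MΩ.

R_L(min) ≈ 1.40 MΩ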